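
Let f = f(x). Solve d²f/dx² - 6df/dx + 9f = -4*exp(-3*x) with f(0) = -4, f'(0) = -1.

Characteristic equation r² - 6r + 9 = 0 has discriminant (-6)² - 4·(9) = 0, so r = 3 is a repeated root.
Hence f_h = (C1 + C2*x)*exp(3*x).
Try f_p = A*exp(-3*x). Substituting into the equation and dividing by exp(-3*x) gives A = -1/9, so f_p = -exp(-3*x)/9.
General solution: f = -exp(-3*x)/9 + C1*exp(3*x) + C2*x*exp(3*x).
Apply the initial conditions: f(0) = -1/9 + C1 = -4 and f'(0) = 1/3 + C2 + 3*C1 = -1. Solving gives C1 = -35/9, C2 = 31/3.

f = -35*exp(3*x)/9 - exp(-3*x)/9 + 31*x*exp(3*x)/3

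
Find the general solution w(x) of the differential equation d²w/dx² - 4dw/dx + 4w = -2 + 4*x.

w = 1/2 + x + C1*exp(2*x) + C2*x*exp(2*x)

Characteristic equation r² - 4r + 4 = 0 has discriminant (-4)² - 4·(4) = 0, so r = 2 is a repeated root.
Hence w_h = (C1 + C2*x)*exp(2*x).
For the particular solution try w_p = A0 + A1*x. Substituting and matching coefficients of each power of x gives A0 = 1/2, A1 = 1, so w_p = 1/2 + x.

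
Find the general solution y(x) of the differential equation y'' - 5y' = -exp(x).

Characteristic equation r² - 5r = 0 factors as (r - 5)r = 0, so r = 5, 0.
Hence y_h = C1*exp(5*x) + C2.
Try y_p = A*exp(x). Substituting into the equation and dividing by exp(x) gives A = 1/4, so y_p = exp(x)/4.

y = C2 + exp(x)/4 + C1*exp(5*x)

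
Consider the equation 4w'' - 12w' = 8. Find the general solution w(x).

w = C2 - 2*x/3 + C1*exp(3*x)

Divide through by 4: w'' - 3w' = 2.
Characteristic equation r² - 3r = 0 factors as (r - 3)r = 0, so r = 3, 0.
Hence w_h = C1*exp(3*x) + C2.
Since 1 solves the homogeneous equation (r = 0 is a root of multiplicity 1), multiply the trial by x. Try w_p = A*x. Substituting into the equation and dividing by 1 gives A = -2/3, so w_p = -2*x/3.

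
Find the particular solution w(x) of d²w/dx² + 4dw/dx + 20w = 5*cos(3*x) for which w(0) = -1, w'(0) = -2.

Characteristic equation r² + 4r + 20 = 0 has discriminant (4)² - 4·(20) = -64 < 0, so r = -2 ± 4i.
Hence w_h = C1*cos(4*x)*exp(-2*x) + C2*exp(-2*x)*sin(4*x).
Try w_p = A*cos(3*x) + B*sin(3*x). Substituting and equating the coefficients of cos(3x) and sin(3x) gives A = 11/53, B = 12/53, so w_p = 11*cos(3*x)/53 + 12*sin(3*x)/53.
General solution: w = 11*cos(3*x)/53 + 12*sin(3*x)/53 + C1*cos(4*x)*exp(-2*x) + C2*exp(-2*x)*sin(4*x).
Apply the initial conditions: w(0) = 11/53 + C1 = -1 and w'(0) = 36/53 - 2*C1 + 4*C2 = -2. Solving gives C1 = -64/53, C2 = -135/106.

w = 11*cos(3*x)/53 + 12*sin(3*x)/53 - 135*exp(-2*x)*sin(4*x)/106 - 64*cos(4*x)*exp(-2*x)/53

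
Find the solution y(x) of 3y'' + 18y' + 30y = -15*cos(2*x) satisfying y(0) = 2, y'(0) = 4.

Divide through by 3: y'' + 6y' + 10y = -5*cos(2*x).
Characteristic equation r² + 6r + 10 = 0 has discriminant (6)² - 4·(10) = -4 < 0, so r = -3 ± i.
Hence y_h = C1*cos(x)*exp(-3*x) + C2*exp(-3*x)*sin(x).
Try y_p = A*cos(2*x) + B*sin(2*x). Substituting and equating the coefficients of cos(2x) and sin(2x) gives A = -1/6, B = -1/3, so y_p = -sin(2*x)/3 - cos(2*x)/6.
General solution: y = -sin(2*x)/3 - cos(2*x)/6 + C1*cos(x)*exp(-3*x) + C2*exp(-3*x)*sin(x).
Apply the initial conditions: y(0) = -1/6 + C1 = 2 and y'(0) = -2/3 + C2 - 3*C1 = 4. Solving gives C1 = 13/6, C2 = 67/6.

y = -sin(2*x)/3 - cos(2*x)/6 + 13*cos(x)*exp(-3*x)/6 + 67*exp(-3*x)*sin(x)/6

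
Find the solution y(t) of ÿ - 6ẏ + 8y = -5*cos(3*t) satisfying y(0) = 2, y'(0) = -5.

y = -49*exp(4*t)/10 + cos(3*t)/65 + 18*sin(3*t)/65 + 179*exp(2*t)/26

Characteristic equation r² - 6r + 8 = 0 factors as (r - 2)(r - 4) = 0, so r = 2, 4.
Hence y_h = C1*exp(2*t) + C2*exp(4*t).
Try y_p = A*cos(3*t) + B*sin(3*t). Substituting and equating the coefficients of cos(3t) and sin(3t) gives A = 1/65, B = 18/65, so y_p = cos(3*t)/65 + 18*sin(3*t)/65.
General solution: y = cos(3*t)/65 + 18*sin(3*t)/65 + C1*exp(2*t) + C2*exp(4*t).
Apply the initial conditions: y(0) = 1/65 + C1 + C2 = 2 and y'(0) = 54/65 + 2*C1 + 4*C2 = -5. Solving gives C1 = 179/26, C2 = -49/10.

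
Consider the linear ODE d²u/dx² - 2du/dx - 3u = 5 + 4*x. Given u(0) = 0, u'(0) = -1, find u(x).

u = -7/9 + exp(-x)/2 - 4*x/3 + 5*exp(3*x)/18

Characteristic equation r² - 2r - 3 = 0 factors as (r + 1)(r - 3) = 0, so r = -1, 3.
Hence u_h = C1*exp(-x) + C2*exp(3*x).
For the particular solution try u_p = A0 + A1*x. Substituting and matching coefficients of each power of x gives A0 = -7/9, A1 = -4/3, so u_p = -7/9 - 4*x/3.
General solution: u = -7/9 - 4*x/3 + C1*exp(-x) + C2*exp(3*x).
Apply the initial conditions: u(0) = -7/9 + C1 + C2 = 0 and u'(0) = -4/3 - C1 + 3*C2 = -1. Solving gives C1 = 1/2, C2 = 5/18.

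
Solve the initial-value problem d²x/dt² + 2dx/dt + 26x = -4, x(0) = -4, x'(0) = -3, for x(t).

x = -2/13 - 89*exp(-t)*sin(5*t)/65 - 50*cos(5*t)*exp(-t)/13

Characteristic equation r² + 2r + 26 = 0 has discriminant (2)² - 4·(26) = -100 < 0, so r = -1 ± 5i.
Hence x_h = C1*cos(5*t)*exp(-t) + C2*exp(-t)*sin(5*t).
For the particular solution try x_p = A0. Substituting and matching coefficients of each power of t gives A0 = -2/13, so x_p = -2/13.
General solution: x = -2/13 + C1*cos(5*t)*exp(-t) + C2*exp(-t)*sin(5*t).
Apply the initial conditions: x(0) = -2/13 + C1 = -4 and x'(0) = -C1 + 5*C2 = -3. Solving gives C1 = -50/13, C2 = -89/65.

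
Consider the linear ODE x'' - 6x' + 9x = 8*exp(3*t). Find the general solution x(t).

x = C1*exp(3*t) + 4*t**2*exp(3*t) + C2*t*exp(3*t)

Characteristic equation r² - 6r + 9 = 0 has discriminant (-6)² - 4·(9) = 0, so r = 3 is a repeated root.
Hence x_h = (C1 + C2*t)*exp(3*t).
Since exp(3*t) solves the homogeneous equation (r = 3 is a root of multiplicity 2), multiply the trial by t^2. Try x_p = A*t^2*exp(3*t). Substituting into the equation and dividing by exp(3*t) gives A = 4, so x_p = 4*t^2*exp(3*t).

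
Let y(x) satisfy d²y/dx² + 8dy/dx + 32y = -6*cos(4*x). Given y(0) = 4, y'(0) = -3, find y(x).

y = -3*sin(4*x)/20 - 3*cos(4*x)/40 + 139*exp(-4*x)*sin(4*x)/40 + 163*cos(4*x)*exp(-4*x)/40

Characteristic equation r² + 8r + 32 = 0 has discriminant (8)² - 4·(32) = -64 < 0, so r = -4 ± 4i.
Hence y_h = C1*cos(4*x)*exp(-4*x) + C2*exp(-4*x)*sin(4*x).
Try y_p = A*cos(4*x) + B*sin(4*x). Substituting and equating the coefficients of cos(4x) and sin(4x) gives A = -3/40, B = -3/20, so y_p = -3*sin(4*x)/20 - 3*cos(4*x)/40.
General solution: y = -3*sin(4*x)/20 - 3*cos(4*x)/40 + C1*cos(4*x)*exp(-4*x) + C2*exp(-4*x)*sin(4*x).
Apply the initial conditions: y(0) = -3/40 + C1 = 4 and y'(0) = -3/5 - 4*C1 + 4*C2 = -3. Solving gives C1 = 163/40, C2 = 139/40.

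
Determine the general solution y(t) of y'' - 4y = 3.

Characteristic equation r² - 4 = 0 factors as (r - 2)(r + 2) = 0, so r = 2, -2.
Hence y_h = C1*exp(2*t) + C2*exp(-2*t).
For the particular solution try y_p = A0. Substituting and matching coefficients of each power of t gives A0 = -3/4, so y_p = -3/4.

y = -3/4 + C1*exp(2*t) + C2*exp(-2*t)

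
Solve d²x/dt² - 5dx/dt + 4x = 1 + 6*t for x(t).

x = 17/8 + 3*t/2 + C1*exp(t) + C2*exp(4*t)

Characteristic equation r² - 5r + 4 = 0 factors as (r - 1)(r - 4) = 0, so r = 1, 4.
Hence x_h = C1*exp(t) + C2*exp(4*t).
For the particular solution try x_p = A0 + A1*t. Substituting and matching coefficients of each power of t gives A0 = 17/8, A1 = 3/2, so x_p = 17/8 + 3*t/2.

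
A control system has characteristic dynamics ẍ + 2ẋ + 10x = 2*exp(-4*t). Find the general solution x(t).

Characteristic equation r² + 2r + 10 = 0 has discriminant (2)² - 4·(10) = -36 < 0, so r = -1 ± 3i.
Hence x_h = C1*cos(3*t)*exp(-t) + C2*exp(-t)*sin(3*t).
Try x_p = A*exp(-4*t). Substituting into the equation and dividing by exp(-4*t) gives A = 1/9, so x_p = exp(-4*t)/9.

x = exp(-4*t)/9 + C1*cos(3*t)*exp(-t) + C2*exp(-t)*sin(3*t)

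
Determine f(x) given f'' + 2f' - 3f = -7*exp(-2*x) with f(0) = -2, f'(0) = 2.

f = -19*exp(x)/12 - 11*exp(-3*x)/4 + 7*exp(-2*x)/3

Characteristic equation r² + 2r - 3 = 0 factors as (r + 3)(r - 1) = 0, so r = -3, 1.
Hence f_h = C1*exp(-3*x) + C2*exp(x).
Try f_p = A*exp(-2*x). Substituting into the equation and dividing by exp(-2*x) gives A = 7/3, so f_p = 7*exp(-2*x)/3.
General solution: f = 7*exp(-2*x)/3 + C1*exp(-3*x) + C2*exp(x).
Apply the initial conditions: f(0) = 7/3 + C1 + C2 = -2 and f'(0) = -14/3 + C2 - 3*C1 = 2. Solving gives C1 = -11/4, C2 = -19/12.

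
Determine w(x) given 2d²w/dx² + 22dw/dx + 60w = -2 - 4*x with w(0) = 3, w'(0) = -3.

w = -2/225 - 109*exp(-6*x)/9 - x/15 + 378*exp(-5*x)/25

Divide through by 2: w'' + 11w' + 30w = -1 - 2*x.
Characteristic equation r² + 11r + 30 = 0 factors as (r + 5)(r + 6) = 0, so r = -5, -6.
Hence w_h = C1*exp(-5*x) + C2*exp(-6*x).
For the particular solution try w_p = A0 + A1*x. Substituting and matching coefficients of each power of x gives A0 = -2/225, A1 = -1/15, so w_p = -2/225 - x/15.
General solution: w = -2/225 - x/15 + C1*exp(-5*x) + C2*exp(-6*x).
Apply the initial conditions: w(0) = -2/225 + C1 + C2 = 3 and w'(0) = -1/15 - 6*C2 - 5*C1 = -3. Solving gives C1 = 378/25, C2 = -109/9.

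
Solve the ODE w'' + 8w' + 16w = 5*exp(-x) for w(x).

w = 5*exp(-x)/9 + C1*exp(-4*x) + C2*x*exp(-4*x)

Characteristic equation r² + 8r + 16 = 0 has discriminant (8)² - 4·(16) = 0, so r = -4 is a repeated root.
Hence w_h = (C1 + C2*x)*exp(-4*x).
Try w_p = A*exp(-x). Substituting into the equation and dividing by exp(-x) gives A = 5/9, so w_p = 5*exp(-x)/9.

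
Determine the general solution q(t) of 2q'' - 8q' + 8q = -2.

q = -1/4 + C1*exp(2*t) + C2*t*exp(2*t)

Divide through by 2: q'' - 4q' + 4q = -1.
Characteristic equation r² - 4r + 4 = 0 has discriminant (-4)² - 4·(4) = 0, so r = 2 is a repeated root.
Hence q_h = (C1 + C2*t)*exp(2*t).
For the particular solution try q_p = A0. Substituting and matching coefficients of each power of t gives A0 = -1/4, so q_p = -1/4.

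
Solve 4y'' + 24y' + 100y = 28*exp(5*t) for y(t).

Divide through by 4: y'' + 6y' + 25y = 7*exp(5*t).
Characteristic equation r² + 6r + 25 = 0 has discriminant (6)² - 4·(25) = -64 < 0, so r = -3 ± 4i.
Hence y_h = C1*cos(4*t)*exp(-3*t) + C2*exp(-3*t)*sin(4*t).
Try y_p = A*exp(5*t). Substituting into the equation and dividing by exp(5*t) gives A = 7/80, so y_p = 7*exp(5*t)/80.

y = 7*exp(5*t)/80 + C1*cos(4*t)*exp(-3*t) + C2*exp(-3*t)*sin(4*t)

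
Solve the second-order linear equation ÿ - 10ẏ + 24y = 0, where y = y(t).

y = C1*exp(6*t) + C2*exp(4*t)

Characteristic equation r² - 10r + 24 = 0 factors as (r - 6)(r - 4) = 0, so r = 6, 4.
Hence y_h = C1*exp(6*t) + C2*exp(4*t).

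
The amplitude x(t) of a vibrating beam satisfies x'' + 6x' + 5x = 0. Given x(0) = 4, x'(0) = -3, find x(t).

Characteristic equation r² + 6r + 5 = 0 factors as (r + 5)(r + 1) = 0, so r = -5, -1.
Hence x_h = C1*exp(-5*t) + C2*exp(-t).
Apply the initial conditions: x(0) = C1 + C2 = 4 and x'(0) = -C2 - 5*C1 = -3. Solving gives C1 = -1/4, C2 = 17/4.

x = -exp(-5*t)/4 + 17*exp(-t)/4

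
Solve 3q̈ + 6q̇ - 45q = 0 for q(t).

q = C1*exp(3*t) + C2*exp(-5*t)

Divide through by 3: q'' + 2q' - 15q = 0.
Characteristic equation r² + 2r - 15 = 0 factors as (r - 3)(r + 5) = 0, so r = 3, -5.
Hence q_h = C1*exp(3*t) + C2*exp(-5*t).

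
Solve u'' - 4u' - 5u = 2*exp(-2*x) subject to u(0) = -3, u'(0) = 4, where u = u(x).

Characteristic equation r² - 4r - 5 = 0 factors as (r + 1)(r - 5) = 0, so r = -1, 5.
Hence u_h = C1*exp(-x) + C2*exp(5*x).
Try u_p = A*exp(-2*x). Substituting into the equation and dividing by exp(-2*x) gives A = 2/7, so u_p = 2*exp(-2*x)/7.
General solution: u = 2*exp(-2*x)/7 + C1*exp(-x) + C2*exp(5*x).
Apply the initial conditions: u(0) = 2/7 + C1 + C2 = -3 and u'(0) = -4/7 - C1 + 5*C2 = 4. Solving gives C1 = -7/2, C2 = 3/14.

u = -7*exp(-x)/2 + 2*exp(-2*x)/7 + 3*exp(5*x)/14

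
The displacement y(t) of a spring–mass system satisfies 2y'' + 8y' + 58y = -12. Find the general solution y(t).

Divide through by 2: y'' + 4y' + 29y = -6.
Characteristic equation r² + 4r + 29 = 0 has discriminant (4)² - 4·(29) = -100 < 0, so r = -2 ± 5i.
Hence y_h = C1*cos(5*t)*exp(-2*t) + C2*exp(-2*t)*sin(5*t).
For the particular solution try y_p = A0. Substituting and matching coefficients of each power of t gives A0 = -6/29, so y_p = -6/29.

y = -6/29 + C1*cos(5*t)*exp(-2*t) + C2*exp(-2*t)*sin(5*t)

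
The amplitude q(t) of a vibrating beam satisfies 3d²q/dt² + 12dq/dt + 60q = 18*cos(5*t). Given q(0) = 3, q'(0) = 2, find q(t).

Divide through by 3: q'' + 4q' + 20q = 6*cos(5*t).
Characteristic equation r² + 4r + 20 = 0 has discriminant (4)² - 4·(20) = -64 < 0, so r = -2 ± 4i.
Hence q_h = C1*cos(4*t)*exp(-2*t) + C2*exp(-2*t)*sin(4*t).
Try q_p = A*cos(5*t) + B*sin(5*t). Substituting and equating the coefficients of cos(5t) and sin(5t) gives A = -6/85, B = 24/85, so q_p = -6*cos(5*t)/85 + 24*sin(5*t)/85.
General solution: q = -6*cos(5*t)/85 + 24*sin(5*t)/85 + C1*cos(4*t)*exp(-2*t) + C2*exp(-2*t)*sin(4*t).
Apply the initial conditions: q(0) = -6/85 + C1 = 3 and q'(0) = 24/17 - 2*C1 + 4*C2 = 2. Solving gives C1 = 261/85, C2 = 143/85.

q = -6*cos(5*t)/85 + 24*sin(5*t)/85 + 143*exp(-2*t)*sin(4*t)/85 + 261*cos(4*t)*exp(-2*t)/85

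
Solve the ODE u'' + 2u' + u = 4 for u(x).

u = 4 + C1*exp(-x) + C2*x*exp(-x)

Characteristic equation r² + 2r + 1 = 0 has discriminant (2)² - 4·(1) = 0, so r = -1 is a repeated root.
Hence u_h = (C1 + C2*x)*exp(-x).
For the particular solution try u_p = A0. Substituting and matching coefficients of each power of x gives A0 = 4, so u_p = 4.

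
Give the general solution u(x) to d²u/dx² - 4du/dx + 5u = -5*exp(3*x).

Characteristic equation r² - 4r + 5 = 0 has discriminant (-4)² - 4·(5) = -4 < 0, so r = 2 ± i.
Hence u_h = C1*cos(x)*exp(2*x) + C2*exp(2*x)*sin(x).
Try u_p = A*exp(3*x). Substituting into the equation and dividing by exp(3*x) gives A = -5/2, so u_p = -5*exp(3*x)/2.

u = -5*exp(3*x)/2 + C1*cos(x)*exp(2*x) + C2*exp(2*x)*sin(x)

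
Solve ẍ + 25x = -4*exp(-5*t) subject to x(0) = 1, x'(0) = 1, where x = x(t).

Characteristic equation r² + 25 = 0 has discriminant (0)² - 4·(25) = -100 < 0, so r = ± 5i.
Hence x_h = C1*cos(5*t) + C2*sin(5*t).
Try x_p = A*exp(-5*t). Substituting into the equation and dividing by exp(-5*t) gives A = -2/25, so x_p = -2*exp(-5*t)/25.
General solution: x = -2*exp(-5*t)/25 + C1*cos(5*t) + C2*sin(5*t).
Apply the initial conditions: x(0) = -2/25 + C1 = 1 and x'(0) = 2/5 + 5*C2 = 1. Solving gives C1 = 27/25, C2 = 3/25.

x = -2*exp(-5*t)/25 + 3*sin(5*t)/25 + 27*cos(5*t)/25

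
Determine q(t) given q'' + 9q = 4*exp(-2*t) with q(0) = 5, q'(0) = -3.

q = -31*sin(3*t)/39 + 4*exp(-2*t)/13 + 61*cos(3*t)/13

Characteristic equation r² + 9 = 0 has discriminant (0)² - 4·(9) = -36 < 0, so r = ± 3i.
Hence q_h = C1*cos(3*t) + C2*sin(3*t).
Try q_p = A*exp(-2*t). Substituting into the equation and dividing by exp(-2*t) gives A = 4/13, so q_p = 4*exp(-2*t)/13.
General solution: q = 4*exp(-2*t)/13 + C1*cos(3*t) + C2*sin(3*t).
Apply the initial conditions: q(0) = 4/13 + C1 = 5 and q'(0) = -8/13 + 3*C2 = -3. Solving gives C1 = 61/13, C2 = -31/39.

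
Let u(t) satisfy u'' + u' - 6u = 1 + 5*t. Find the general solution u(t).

Characteristic equation r² + r - 6 = 0 factors as (r + 3)(r - 2) = 0, so r = -3, 2.
Hence u_h = C1*exp(-3*t) + C2*exp(2*t).
For the particular solution try u_p = A0 + A1*t. Substituting and matching coefficients of each power of t gives A0 = -11/36, A1 = -5/6, so u_p = -11/36 - 5*t/6.

u = -11/36 - 5*t/6 + C1*exp(-3*t) + C2*exp(2*t)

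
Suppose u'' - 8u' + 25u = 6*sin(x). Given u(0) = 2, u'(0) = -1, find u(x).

Characteristic equation r² - 8r + 25 = 0 has discriminant (-8)² - 4·(25) = -36 < 0, so r = 4 ± 3i.
Hence u_h = C1*cos(3*x)*exp(4*x) + C2*exp(4*x)*sin(3*x).
Try u_p = A*cos(x) + B*sin(x). Substituting and equating the coefficients of cos(x) and sin(x) gives A = 3/40, B = 9/40, so u_p = 3*cos(x)/40 + 9*sin(x)/40.
General solution: u = 3*cos(x)/40 + 9*sin(x)/40 + C1*cos(3*x)*exp(4*x) + C2*exp(4*x)*sin(3*x).
Apply the initial conditions: u(0) = 3/40 + C1 = 2 and u'(0) = 9/40 + 3*C2 + 4*C1 = -1. Solving gives C1 = 77/40, C2 = -119/40.

u = 3*cos(x)/40 + 9*sin(x)/40 - 119*exp(4*x)*sin(3*x)/40 + 77*cos(3*x)*exp(4*x)/40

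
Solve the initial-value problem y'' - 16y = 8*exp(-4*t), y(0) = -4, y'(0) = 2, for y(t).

y = -19*exp(-4*t)/8 - 13*exp(4*t)/8 - t*exp(-4*t)

Characteristic equation r² - 16 = 0 factors as (r - 4)(r + 4) = 0, so r = 4, -4.
Hence y_h = C1*exp(4*t) + C2*exp(-4*t).
Since exp(-4*t) solves the homogeneous equation (r = -4 is a root of multiplicity 1), multiply the trial by t. Try y_p = A*t*exp(-4*t). Substituting into the equation and dividing by exp(-4*t) gives A = -1, so y_p = -t*exp(-4*t).
General solution: y = C1*exp(4*t) + C2*exp(-4*t) - t*exp(-4*t).
Apply the initial conditions: y(0) = C1 + C2 = -4 and y'(0) = -1 - 4*C2 + 4*C1 = 2. Solving gives C1 = -13/8, C2 = -19/8.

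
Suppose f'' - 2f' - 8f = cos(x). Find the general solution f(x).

f = -9*cos(x)/85 - 2*sin(x)/85 + C1*exp(-2*x) + C2*exp(4*x)

Characteristic equation r² - 2r - 8 = 0 factors as (r + 2)(r - 4) = 0, so r = -2, 4.
Hence f_h = C1*exp(-2*x) + C2*exp(4*x).
Try f_p = A*cos(x) + B*sin(x). Substituting and equating the coefficients of cos(x) and sin(x) gives A = -9/85, B = -2/85, so f_p = -9*cos(x)/85 - 2*sin(x)/85.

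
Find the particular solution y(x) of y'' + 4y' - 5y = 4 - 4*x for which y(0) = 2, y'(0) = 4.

Characteristic equation r² + 4r - 5 = 0 factors as (r + 5)(r - 1) = 0, so r = -5, 1.
Hence y_h = C1*exp(-5*x) + C2*exp(x).
For the particular solution try y_p = A0 + A1*x. Substituting and matching coefficients of each power of x gives A0 = -4/25, A1 = 4/5, so y_p = -4/25 + 4*x/5.
General solution: y = -4/25 + 4*x/5 + C1*exp(-5*x) + C2*exp(x).
Apply the initial conditions: y(0) = -4/25 + C1 + C2 = 2 and y'(0) = 4/5 + C2 - 5*C1 = 4. Solving gives C1 = -13/75, C2 = 7/3.

y = -4/25 - 13*exp(-5*x)/75 + 4*x/5 + 7*exp(x)/3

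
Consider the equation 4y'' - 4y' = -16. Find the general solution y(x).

y = C2 + 4*x + C1*exp(x)

Divide through by 4: y'' - y' = -4.
Characteristic equation r² - r = 0 factors as (r - 1)r = 0, so r = 1, 0.
Hence y_h = C1*exp(x) + C2.
Since 1 solves the homogeneous equation (r = 0 is a root of multiplicity 1), multiply the trial by x. Try y_p = A*x. Substituting into the equation and dividing by 1 gives A = 4, so y_p = 4*x.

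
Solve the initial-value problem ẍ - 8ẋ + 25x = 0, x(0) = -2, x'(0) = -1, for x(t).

Characteristic equation r² - 8r + 25 = 0 has discriminant (-8)² - 4·(25) = -36 < 0, so r = 4 ± 3i.
Hence x_h = C1*cos(3*t)*exp(4*t) + C2*exp(4*t)*sin(3*t).
Apply the initial conditions: x(0) = C1 = -2 and x'(0) = 3*C2 + 4*C1 = -1. Solving gives C1 = -2, C2 = 7/3.

x = -2*cos(3*t)*exp(4*t) + 7*exp(4*t)*sin(3*t)/3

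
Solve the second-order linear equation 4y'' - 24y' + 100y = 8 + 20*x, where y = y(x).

Divide through by 4: y'' - 6y' + 25y = 2 + 5*x.
Characteristic equation r² - 6r + 25 = 0 has discriminant (-6)² - 4·(25) = -64 < 0, so r = 3 ± 4i.
Hence y_h = C1*cos(4*x)*exp(3*x) + C2*exp(3*x)*sin(4*x).
For the particular solution try y_p = A0 + A1*x. Substituting and matching coefficients of each power of x gives A0 = 16/125, A1 = 1/5, so y_p = 16/125 + x/5.

y = 16/125 + x/5 + C1*cos(4*x)*exp(3*x) + C2*exp(3*x)*sin(4*x)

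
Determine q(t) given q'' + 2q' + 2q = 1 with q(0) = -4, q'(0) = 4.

q = 1/2 - 9*cos(t)*exp(-t)/2 - exp(-t)*sin(t)/2

Characteristic equation r² + 2r + 2 = 0 has discriminant (2)² - 4·(2) = -4 < 0, so r = -1 ± i.
Hence q_h = C1*cos(t)*exp(-t) + C2*exp(-t)*sin(t).
For the particular solution try q_p = A0. Substituting and matching coefficients of each power of t gives A0 = 1/2, so q_p = 1/2.
General solution: q = 1/2 + C1*cos(t)*exp(-t) + C2*exp(-t)*sin(t).
Apply the initial conditions: q(0) = 1/2 + C1 = -4 and q'(0) = C2 - C1 = 4. Solving gives C1 = -9/2, C2 = -1/2.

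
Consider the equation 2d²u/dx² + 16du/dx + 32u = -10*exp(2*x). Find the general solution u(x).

Divide through by 2: u'' + 8u' + 16u = -5*exp(2*x).
Characteristic equation r² + 8r + 16 = 0 has discriminant (8)² - 4·(16) = 0, so r = -4 is a repeated root.
Hence u_h = (C1 + C2*x)*exp(-4*x).
Try u_p = A*exp(2*x). Substituting into the equation and dividing by exp(2*x) gives A = -5/36, so u_p = -5*exp(2*x)/36.

u = -5*exp(2*x)/36 + C1*exp(-4*x) + C2*x*exp(-4*x)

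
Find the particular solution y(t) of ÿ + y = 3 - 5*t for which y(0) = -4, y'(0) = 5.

y = 3 - 7*cos(t) - 5*t + 10*sin(t)

Characteristic equation r² + 1 = 0 has discriminant (0)² - 4·(1) = -4 < 0, so r = ± i.
Hence y_h = C1*cos(t) + C2*sin(t).
For the particular solution try y_p = A0 + A1*t. Substituting and matching coefficients of each power of t gives A0 = 3, A1 = -5, so y_p = 3 - 5*t.
General solution: y = 3 - 5*t + C1*cos(t) + C2*sin(t).
Apply the initial conditions: y(0) = 3 + C1 = -4 and y'(0) = -5 + C2 = 5. Solving gives C1 = -7, C2 = 10.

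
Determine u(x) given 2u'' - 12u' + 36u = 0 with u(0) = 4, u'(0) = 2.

u = 4*cos(3*x)*exp(3*x) - 10*exp(3*x)*sin(3*x)/3

Divide through by 2: u'' - 6u' + 18u = 0.
Characteristic equation r² - 6r + 18 = 0 has discriminant (-6)² - 4·(18) = -36 < 0, so r = 3 ± 3i.
Hence u_h = C1*cos(3*x)*exp(3*x) + C2*exp(3*x)*sin(3*x).
Apply the initial conditions: u(0) = C1 = 4 and u'(0) = 3*C1 + 3*C2 = 2. Solving gives C1 = 4, C2 = -10/3.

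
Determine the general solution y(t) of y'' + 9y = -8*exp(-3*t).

Characteristic equation r² + 9 = 0 has discriminant (0)² - 4·(9) = -36 < 0, so r = ± 3i.
Hence y_h = C1*cos(3*t) + C2*sin(3*t).
Try y_p = A*exp(-3*t). Substituting into the equation and dividing by exp(-3*t) gives A = -4/9, so y_p = -4*exp(-3*t)/9.

y = -4*exp(-3*t)/9 + C1*cos(3*t) + C2*sin(3*t)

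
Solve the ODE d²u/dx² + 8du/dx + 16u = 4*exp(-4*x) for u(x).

Characteristic equation r² + 8r + 16 = 0 has discriminant (8)² - 4·(16) = 0, so r = -4 is a repeated root.
Hence u_h = (C1 + C2*x)*exp(-4*x).
Since exp(-4*x) solves the homogeneous equation (r = -4 is a root of multiplicity 2), multiply the trial by x^2. Try u_p = A*x^2*exp(-4*x). Substituting into the equation and dividing by exp(-4*x) gives A = 2, so u_p = 2*x^2*exp(-4*x).

u = C1*exp(-4*x) + 2*x**2*exp(-4*x) + C2*x*exp(-4*x)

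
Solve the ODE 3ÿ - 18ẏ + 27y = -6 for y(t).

y = -2/9 + C1*exp(3*t) + C2*t*exp(3*t)

Divide through by 3: y'' - 6y' + 9y = -2.
Characteristic equation r² - 6r + 9 = 0 has discriminant (-6)² - 4·(9) = 0, so r = 3 is a repeated root.
Hence y_h = (C1 + C2*t)*exp(3*t).
For the particular solution try y_p = A0. Substituting and matching coefficients of each power of t gives A0 = -2/9, so y_p = -2/9.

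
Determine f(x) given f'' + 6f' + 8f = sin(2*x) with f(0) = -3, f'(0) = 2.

f = -39*exp(-2*x)/8 - 3*cos(2*x)/40 + sin(2*x)/40 + 39*exp(-4*x)/20

Characteristic equation r² + 6r + 8 = 0 factors as (r + 2)(r + 4) = 0, so r = -2, -4.
Hence f_h = C1*exp(-2*x) + C2*exp(-4*x).
Try f_p = A*cos(2*x) + B*sin(2*x). Substituting and equating the coefficients of cos(2x) and sin(2x) gives A = -3/40, B = 1/40, so f_p = -3*cos(2*x)/40 + sin(2*x)/40.
General solution: f = -3*cos(2*x)/40 + sin(2*x)/40 + C1*exp(-2*x) + C2*exp(-4*x).
Apply the initial conditions: f(0) = -3/40 + C1 + C2 = -3 and f'(0) = 1/20 - 4*C2 - 2*C1 = 2. Solving gives C1 = -39/8, C2 = 39/20.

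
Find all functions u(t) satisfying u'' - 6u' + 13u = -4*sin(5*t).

Characteristic equation r² - 6r + 13 = 0 has discriminant (-6)² - 4·(13) = -16 < 0, so r = 3 ± 2i.
Hence u_h = C1*cos(2*t)*exp(3*t) + C2*exp(3*t)*sin(2*t).
Try u_p = A*cos(5*t) + B*sin(5*t). Substituting and equating the coefficients of cos(5t) and sin(5t) gives A = -10/87, B = 4/87, so u_p = -10*cos(5*t)/87 + 4*sin(5*t)/87.

u = -10*cos(5*t)/87 + 4*sin(5*t)/87 + C1*cos(2*t)*exp(3*t) + C2*exp(3*t)*sin(2*t)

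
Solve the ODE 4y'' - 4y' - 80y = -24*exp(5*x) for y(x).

Divide through by 4: y'' - y' - 20y = -6*exp(5*x).
Characteristic equation r² - r - 20 = 0 factors as (r - 5)(r + 4) = 0, so r = 5, -4.
Hence y_h = C1*exp(5*x) + C2*exp(-4*x).
Since exp(5*x) solves the homogeneous equation (r = 5 is a root of multiplicity 1), multiply the trial by x. Try y_p = A*x*exp(5*x). Substituting into the equation and dividing by exp(5*x) gives A = -2/3, so y_p = -2*x*exp(5*x)/3.

y = C1*exp(5*x) + C2*exp(-4*x) - 2*x*exp(5*x)/3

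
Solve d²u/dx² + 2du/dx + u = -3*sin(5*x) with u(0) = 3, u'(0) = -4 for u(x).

Characteristic equation r² + 2r + 1 = 0 has discriminant (2)² - 4·(1) = 0, so r = -1 is a repeated root.
Hence u_h = (C1 + C2*x)*exp(-x).
Try u_p = A*cos(5*x) + B*sin(5*x). Substituting and equating the coefficients of cos(5x) and sin(5x) gives A = 15/338, B = 18/169, so u_p = 15*cos(5*x)/338 + 18*sin(5*x)/169.
General solution: u = 15*cos(5*x)/338 + 18*sin(5*x)/169 + C1*exp(-x) + C2*x*exp(-x).
Apply the initial conditions: u(0) = 15/338 + C1 = 3 and u'(0) = 90/169 + C2 - C1 = -4. Solving gives C1 = 999/338, C2 = -41/26.

u = 15*cos(5*x)/338 + 18*sin(5*x)/169 + 999*exp(-x)/338 - 41*x*exp(-x)/26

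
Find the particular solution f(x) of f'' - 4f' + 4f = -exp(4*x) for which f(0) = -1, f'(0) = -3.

Characteristic equation r² - 4r + 4 = 0 has discriminant (-4)² - 4·(4) = 0, so r = 2 is a repeated root.
Hence f_h = (C1 + C2*x)*exp(2*x).
Try f_p = A*exp(4*x). Substituting into the equation and dividing by exp(4*x) gives A = -1/4, so f_p = -exp(4*x)/4.
General solution: f = -exp(4*x)/4 + C1*exp(2*x) + C2*x*exp(2*x).
Apply the initial conditions: f(0) = -1/4 + C1 = -1 and f'(0) = -1 + C2 + 2*C1 = -3. Solving gives C1 = -3/4, C2 = -1/2.

f = -3*exp(2*x)/4 - exp(4*x)/4 - x*exp(2*x)/2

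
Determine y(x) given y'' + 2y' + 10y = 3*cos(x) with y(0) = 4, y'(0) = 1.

y = 6*sin(x)/85 + 27*cos(x)/85 + 313*cos(3*x)*exp(-x)/85 + 392*exp(-x)*sin(3*x)/255

Characteristic equation r² + 2r + 10 = 0 has discriminant (2)² - 4·(10) = -36 < 0, so r = -1 ± 3i.
Hence y_h = C1*cos(3*x)*exp(-x) + C2*exp(-x)*sin(3*x).
Try y_p = A*cos(x) + B*sin(x). Substituting and equating the coefficients of cos(x) and sin(x) gives A = 27/85, B = 6/85, so y_p = 6*sin(x)/85 + 27*cos(x)/85.
General solution: y = 6*sin(x)/85 + 27*cos(x)/85 + C1*cos(3*x)*exp(-x) + C2*exp(-x)*sin(3*x).
Apply the initial conditions: y(0) = 27/85 + C1 = 4 and y'(0) = 6/85 - C1 + 3*C2 = 1. Solving gives C1 = 313/85, C2 = 392/255.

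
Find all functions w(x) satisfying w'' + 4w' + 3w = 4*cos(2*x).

Characteristic equation r² + 4r + 3 = 0 factors as (r + 3)(r + 1) = 0, so r = -3, -1.
Hence w_h = C1*exp(-3*x) + C2*exp(-x).
Try w_p = A*cos(2*x) + B*sin(2*x). Substituting and equating the coefficients of cos(2x) and sin(2x) gives A = -4/65, B = 32/65, so w_p = -4*cos(2*x)/65 + 32*sin(2*x)/65.

w = -4*cos(2*x)/65 + 32*sin(2*x)/65 + C1*exp(-3*x) + C2*exp(-x)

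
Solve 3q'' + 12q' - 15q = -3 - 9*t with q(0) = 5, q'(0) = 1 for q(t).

q = 17/25 + 3*t/5 + 11*exp(t)/3 + 49*exp(-5*t)/75

Divide through by 3: q'' + 4q' - 5q = -1 - 3*t.
Characteristic equation r² + 4r - 5 = 0 factors as (r + 5)(r - 1) = 0, so r = -5, 1.
Hence q_h = C1*exp(-5*t) + C2*exp(t).
For the particular solution try q_p = A0 + A1*t. Substituting and matching coefficients of each power of t gives A0 = 17/25, A1 = 3/5, so q_p = 17/25 + 3*t/5.
General solution: q = 17/25 + 3*t/5 + C1*exp(-5*t) + C2*exp(t).
Apply the initial conditions: q(0) = 17/25 + C1 + C2 = 5 and q'(0) = 3/5 + C2 - 5*C1 = 1. Solving gives C1 = 49/75, C2 = 11/3.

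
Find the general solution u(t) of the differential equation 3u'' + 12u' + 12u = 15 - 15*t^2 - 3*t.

Divide through by 3: u'' + 4u' + 4u = 5 - t - 5*t^2.
Characteristic equation r² + 4r + 4 = 0 has discriminant (4)² - 4·(4) = 0, so r = -2 is a repeated root.
Hence u_h = (C1 + C2*t)*exp(-2*t).
For the particular solution try u_p = A0 + A1*t + A2*t^2. Substituting and matching coefficients of each power of t gives A0 = -3/8, A1 = 9/4, A2 = -5/4, so u_p = -3/8 - 5*t^2/4 + 9*t/4.

u = -3/8 - 5*t**2/4 + 9*t/4 + C1*exp(-2*t) + C2*t*exp(-2*t)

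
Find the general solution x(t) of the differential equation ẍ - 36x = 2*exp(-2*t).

Characteristic equation r² - 36 = 0 factors as (r - 6)(r + 6) = 0, so r = 6, -6.
Hence x_h = C1*exp(6*t) + C2*exp(-6*t).
Try x_p = A*exp(-2*t). Substituting into the equation and dividing by exp(-2*t) gives A = -1/16, so x_p = -exp(-2*t)/16.

x = -exp(-2*t)/16 + C1*exp(6*t) + C2*exp(-6*t)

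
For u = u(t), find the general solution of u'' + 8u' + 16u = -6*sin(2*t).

u = -9*sin(2*t)/50 + 6*cos(2*t)/25 + C1*exp(-4*t) + C2*t*exp(-4*t)

Characteristic equation r² + 8r + 16 = 0 has discriminant (8)² - 4·(16) = 0, so r = -4 is a repeated root.
Hence u_h = (C1 + C2*t)*exp(-4*t).
Try u_p = A*cos(2*t) + B*sin(2*t). Substituting and equating the coefficients of cos(2t) and sin(2t) gives A = 6/25, B = -9/50, so u_p = -9*sin(2*t)/50 + 6*cos(2*t)/25.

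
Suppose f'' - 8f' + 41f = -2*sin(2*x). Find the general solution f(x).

Characteristic equation r² - 8r + 41 = 0 has discriminant (-8)² - 4·(41) = -100 < 0, so r = 4 ± 5i.
Hence f_h = C1*cos(5*x)*exp(4*x) + C2*exp(4*x)*sin(5*x).
Try f_p = A*cos(2*x) + B*sin(2*x). Substituting and equating the coefficients of cos(2x) and sin(2x) gives A = -32/1625, B = -74/1625, so f_p = -74*sin(2*x)/1625 - 32*cos(2*x)/1625.

f = -74*sin(2*x)/1625 - 32*cos(2*x)/1625 + C1*cos(5*x)*exp(4*x) + C2*exp(4*x)*sin(5*x)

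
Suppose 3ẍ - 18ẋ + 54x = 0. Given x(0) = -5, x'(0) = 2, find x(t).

x = -5*cos(3*t)*exp(3*t) + 17*exp(3*t)*sin(3*t)/3

Divide through by 3: x'' - 6x' + 18x = 0.
Characteristic equation r² - 6r + 18 = 0 has discriminant (-6)² - 4·(18) = -36 < 0, so r = 3 ± 3i.
Hence x_h = C1*cos(3*t)*exp(3*t) + C2*exp(3*t)*sin(3*t).
Apply the initial conditions: x(0) = C1 = -5 and x'(0) = 3*C1 + 3*C2 = 2. Solving gives C1 = -5, C2 = 17/3.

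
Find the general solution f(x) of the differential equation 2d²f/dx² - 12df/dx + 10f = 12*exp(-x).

Divide through by 2: f'' - 6f' + 5f = 6*exp(-x).
Characteristic equation r² - 6r + 5 = 0 factors as (r - 5)(r - 1) = 0, so r = 5, 1.
Hence f_h = C1*exp(5*x) + C2*exp(x).
Try f_p = A*exp(-x). Substituting into the equation and dividing by exp(-x) gives A = 1/2, so f_p = exp(-x)/2.

f = exp(-x)/2 + C1*exp(5*x) + C2*exp(x)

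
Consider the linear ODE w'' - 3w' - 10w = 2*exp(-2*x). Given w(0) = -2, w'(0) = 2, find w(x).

Characteristic equation r² - 3r - 10 = 0 factors as (r - 5)(r + 2) = 0, so r = 5, -2.
Hence w_h = C1*exp(5*x) + C2*exp(-2*x).
Since exp(-2*x) solves the homogeneous equation (r = -2 is a root of multiplicity 1), multiply the trial by x. Try w_p = A*x*exp(-2*x). Substituting into the equation and dividing by exp(-2*x) gives A = -2/7, so w_p = -2*x*exp(-2*x)/7.
General solution: w = C1*exp(5*x) + C2*exp(-2*x) - 2*x*exp(-2*x)/7.
Apply the initial conditions: w(0) = C1 + C2 = -2 and w'(0) = -2/7 - 2*C2 + 5*C1 = 2. Solving gives C1 = -12/49, C2 = -86/49.

w = -86*exp(-2*x)/49 - 12*exp(5*x)/49 - 2*x*exp(-2*x)/7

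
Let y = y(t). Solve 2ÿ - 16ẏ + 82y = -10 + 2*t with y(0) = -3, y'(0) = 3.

y = -197/1681 + t/41 - 4846*cos(5*t)*exp(4*t)/1681 + 24386*exp(4*t)*sin(5*t)/8405

Divide through by 2: y'' - 8y' + 41y = -5 + t.
Characteristic equation r² - 8r + 41 = 0 has discriminant (-8)² - 4·(41) = -100 < 0, so r = 4 ± 5i.
Hence y_h = C1*cos(5*t)*exp(4*t) + C2*exp(4*t)*sin(5*t).
For the particular solution try y_p = A0 + A1*t. Substituting and matching coefficients of each power of t gives A0 = -197/1681, A1 = 1/41, so y_p = -197/1681 + t/41.
General solution: y = -197/1681 + t/41 + C1*cos(5*t)*exp(4*t) + C2*exp(4*t)*sin(5*t).
Apply the initial conditions: y(0) = -197/1681 + C1 = -3 and y'(0) = 1/41 + 4*C1 + 5*C2 = 3. Solving gives C1 = -4846/1681, C2 = 24386/8405.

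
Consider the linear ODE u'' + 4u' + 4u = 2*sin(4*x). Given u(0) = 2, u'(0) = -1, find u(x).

u = -3*sin(4*x)/50 - 2*cos(4*x)/25 + 52*exp(-2*x)/25 + 17*x*exp(-2*x)/5

Characteristic equation r² + 4r + 4 = 0 has discriminant (4)² - 4·(4) = 0, so r = -2 is a repeated root.
Hence u_h = (C1 + C2*x)*exp(-2*x).
Try u_p = A*cos(4*x) + B*sin(4*x). Substituting and equating the coefficients of cos(4x) and sin(4x) gives A = -2/25, B = -3/50, so u_p = -3*sin(4*x)/50 - 2*cos(4*x)/25.
General solution: u = -3*sin(4*x)/50 - 2*cos(4*x)/25 + C1*exp(-2*x) + C2*x*exp(-2*x).
Apply the initial conditions: u(0) = -2/25 + C1 = 2 and u'(0) = -6/25 + C2 - 2*C1 = -1. Solving gives C1 = 52/25, C2 = 17/5.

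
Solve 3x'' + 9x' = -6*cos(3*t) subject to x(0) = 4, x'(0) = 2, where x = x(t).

x = 14/3 - 7*exp(-3*t)/9 - sin(3*t)/9 + cos(3*t)/9

Divide through by 3: x'' + 3x' = -2*cos(3*t).
Characteristic equation r² + 3r = 0 factors as (r + 3)r = 0, so r = -3, 0.
Hence x_h = C1*exp(-3*t) + C2.
Try x_p = A*cos(3*t) + B*sin(3*t). Substituting and equating the coefficients of cos(3t) and sin(3t) gives A = 1/9, B = -1/9, so x_p = -sin(3*t)/9 + cos(3*t)/9.
General solution: x = C2 - sin(3*t)/9 + cos(3*t)/9 + C1*exp(-3*t).
Apply the initial conditions: x(0) = 1/9 + C1 + C2 = 4 and x'(0) = -1/3 - 3*C1 = 2. Solving gives C1 = -7/9, C2 = 14/3.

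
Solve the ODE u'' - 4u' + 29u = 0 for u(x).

u = C1*cos(5*x)*exp(2*x) + C2*exp(2*x)*sin(5*x)

Characteristic equation r² - 4r + 29 = 0 has discriminant (-4)² - 4·(29) = -100 < 0, so r = 2 ± 5i.
Hence u_h = C1*cos(5*x)*exp(2*x) + C2*exp(2*x)*sin(5*x).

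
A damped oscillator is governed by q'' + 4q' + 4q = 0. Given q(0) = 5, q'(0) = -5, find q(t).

q = 5*exp(-2*t) + 5*t*exp(-2*t)

Characteristic equation r² + 4r + 4 = 0 has discriminant (4)² - 4·(4) = 0, so r = -2 is a repeated root.
Hence q_h = (C1 + C2*t)*exp(-2*t).
Apply the initial conditions: q(0) = C1 = 5 and q'(0) = C2 - 2*C1 = -5. Solving gives C1 = 5, C2 = 5.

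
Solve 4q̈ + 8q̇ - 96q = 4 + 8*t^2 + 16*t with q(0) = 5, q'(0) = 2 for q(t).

q = -55/864 - 13*t/72 - t**2/12 + 244*exp(-6*t)/135 + 521*exp(4*t)/160

Divide through by 4: q'' + 2q' - 24q = 1 + 2*t^2 + 4*t.
Characteristic equation r² + 2r - 24 = 0 factors as (r + 6)(r - 4) = 0, so r = -6, 4.
Hence q_h = C1*exp(-6*t) + C2*exp(4*t).
For the particular solution try q_p = A0 + A1*t + A2*t^2. Substituting and matching coefficients of each power of t gives A0 = -55/864, A1 = -13/72, A2 = -1/12, so q_p = -55/864 - 13*t/72 - t^2/12.
General solution: q = -55/864 - 13*t/72 - t^2/12 + C1*exp(-6*t) + C2*exp(4*t).
Apply the initial conditions: q(0) = -55/864 + C1 + C2 = 5 and q'(0) = -13/72 - 6*C1 + 4*C2 = 2. Solving gives C1 = 244/135, C2 = 521/160.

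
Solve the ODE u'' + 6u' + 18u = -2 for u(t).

Characteristic equation r² + 6r + 18 = 0 has discriminant (6)² - 4·(18) = -36 < 0, so r = -3 ± 3i.
Hence u_h = C1*cos(3*t)*exp(-3*t) + C2*exp(-3*t)*sin(3*t).
For the particular solution try u_p = A0. Substituting and matching coefficients of each power of t gives A0 = -1/9, so u_p = -1/9.

u = -1/9 + C1*cos(3*t)*exp(-3*t) + C2*exp(-3*t)*sin(3*t)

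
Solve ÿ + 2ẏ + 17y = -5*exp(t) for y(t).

y = -exp(t)/4 + C1*cos(4*t)*exp(-t) + C2*exp(-t)*sin(4*t)

Characteristic equation r² + 2r + 17 = 0 has discriminant (2)² - 4·(17) = -64 < 0, so r = -1 ± 4i.
Hence y_h = C1*cos(4*t)*exp(-t) + C2*exp(-t)*sin(4*t).
Try y_p = A*exp(t). Substituting into the equation and dividing by exp(t) gives A = -1/4, so y_p = -exp(t)/4.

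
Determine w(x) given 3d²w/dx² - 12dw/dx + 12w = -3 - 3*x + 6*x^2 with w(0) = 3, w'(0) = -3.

Divide through by 3: w'' - 4w' + 4w = -1 - x + 2*x^2.
Characteristic equation r² - 4r + 4 = 0 has discriminant (-4)² - 4·(4) = 0, so r = 2 is a repeated root.
Hence w_h = (C1 + C2*x)*exp(2*x).
For the particular solution try w_p = A0 + A1*x + A2*x^2. Substituting and matching coefficients of each power of x gives A0 = 1/4, A1 = 3/4, A2 = 1/2, so w_p = 1/4 + x^2/2 + 3*x/4.
General solution: w = 1/4 + x^2/2 + 3*x/4 + C1*exp(2*x) + C2*x*exp(2*x).
Apply the initial conditions: w(0) = 1/4 + C1 = 3 and w'(0) = 3/4 + C2 + 2*C1 = -3. Solving gives C1 = 11/4, C2 = -37/4.

w = 1/4 + x**2/2 + 3*x/4 + 11*exp(2*x)/4 - 37*x*exp(2*x)/4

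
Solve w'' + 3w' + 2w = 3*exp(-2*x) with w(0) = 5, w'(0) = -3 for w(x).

w = -5*exp(-2*x) + 10*exp(-x) - 3*x*exp(-2*x)

Characteristic equation r² + 3r + 2 = 0 factors as (r + 1)(r + 2) = 0, so r = -1, -2.
Hence w_h = C1*exp(-x) + C2*exp(-2*x).
Since exp(-2*x) solves the homogeneous equation (r = -2 is a root of multiplicity 1), multiply the trial by x. Try w_p = A*x*exp(-2*x). Substituting into the equation and dividing by exp(-2*x) gives A = -3, so w_p = -3*x*exp(-2*x).
General solution: w = C1*exp(-x) + C2*exp(-2*x) - 3*x*exp(-2*x).
Apply the initial conditions: w(0) = C1 + C2 = 5 and w'(0) = -3 - C1 - 2*C2 = -3. Solving gives C1 = 10, C2 = -5.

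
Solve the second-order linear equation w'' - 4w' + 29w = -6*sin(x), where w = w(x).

w = -21*sin(x)/100 - 3*cos(x)/100 + C1*cos(5*x)*exp(2*x) + C2*exp(2*x)*sin(5*x)

Characteristic equation r² - 4r + 29 = 0 has discriminant (-4)² - 4·(29) = -100 < 0, so r = 2 ± 5i.
Hence w_h = C1*cos(5*x)*exp(2*x) + C2*exp(2*x)*sin(5*x).
Try w_p = A*cos(x) + B*sin(x). Substituting and equating the coefficients of cos(x) and sin(x) gives A = -3/100, B = -21/100, so w_p = -21*sin(x)/100 - 3*cos(x)/100.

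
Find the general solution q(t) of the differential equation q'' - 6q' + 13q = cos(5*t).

Characteristic equation r² - 6r + 13 = 0 has discriminant (-6)² - 4·(13) = -16 < 0, so r = 3 ± 2i.
Hence q_h = C1*cos(2*t)*exp(3*t) + C2*exp(3*t)*sin(2*t).
Try q_p = A*cos(5*t) + B*sin(5*t). Substituting and equating the coefficients of cos(5t) and sin(5t) gives A = -1/87, B = -5/174, so q_p = -5*sin(5*t)/174 - cos(5*t)/87.

q = -5*sin(5*t)/174 - cos(5*t)/87 + C1*cos(2*t)*exp(3*t) + C2*exp(3*t)*sin(2*t)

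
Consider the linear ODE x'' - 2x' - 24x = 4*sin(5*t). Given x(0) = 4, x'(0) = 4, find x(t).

Characteristic equation r² - 2r - 24 = 0 factors as (r - 6)(r + 4) = 0, so r = 6, -4.
Hence x_h = C1*exp(6*t) + C2*exp(-4*t).
Try x_p = A*cos(5*t) + B*sin(5*t). Substituting and equating the coefficients of cos(5t) and sin(5t) gives A = 40/2501, B = -196/2501, so x_p = -196*sin(5*t)/2501 + 40*cos(5*t)/2501.
General solution: x = -196*sin(5*t)/2501 + 40*cos(5*t)/2501 + C1*exp(6*t) + C2*exp(-4*t).
Apply the initial conditions: x(0) = 40/2501 + C1 + C2 = 4 and x'(0) = -980/2501 - 4*C2 + 6*C1 = 4. Solving gives C1 = 124/61, C2 = 80/41.

x = -196*sin(5*t)/2501 + 40*cos(5*t)/2501 + 80*exp(-4*t)/41 + 124*exp(6*t)/61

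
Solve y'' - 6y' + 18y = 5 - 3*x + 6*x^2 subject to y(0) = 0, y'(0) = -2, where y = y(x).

Characteristic equation r² - 6r + 18 = 0 has discriminant (-6)² - 4·(18) = -36 < 0, so r = 3 ± 3i.
Hence y_h = C1*cos(3*x)*exp(3*x) + C2*exp(3*x)*sin(3*x).
For the particular solution try y_p = A0 + A1*x + A2*x^2. Substituting and matching coefficients of each power of x gives A0 = 7/27, A1 = 1/18, A2 = 1/3, so y_p = 7/27 + x^2/3 + x/18.
General solution: y = 7/27 + x^2/3 + x/18 + C1*cos(3*x)*exp(3*x) + C2*exp(3*x)*sin(3*x).
Apply the initial conditions: y(0) = 7/27 + C1 = 0 and y'(0) = 1/18 + 3*C1 + 3*C2 = -2. Solving gives C1 = -7/27, C2 = -23/54.

y = 7/27 + x**2/3 + x/18 - 23*exp(3*x)*sin(3*x)/54 - 7*cos(3*x)*exp(3*x)/27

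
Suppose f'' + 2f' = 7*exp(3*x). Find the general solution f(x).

Characteristic equation r² + 2r = 0 factors as (r + 2)r = 0, so r = -2, 0.
Hence f_h = C1*exp(-2*x) + C2.
Try f_p = A*exp(3*x). Substituting into the equation and dividing by exp(3*x) gives A = 7/15, so f_p = 7*exp(3*x)/15.

f = C2 + 7*exp(3*x)/15 + C1*exp(-2*x)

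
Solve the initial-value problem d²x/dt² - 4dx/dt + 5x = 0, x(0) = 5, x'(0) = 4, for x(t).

Characteristic equation r² - 4r + 5 = 0 has discriminant (-4)² - 4·(5) = -4 < 0, so r = 2 ± i.
Hence x_h = C1*cos(t)*exp(2*t) + C2*exp(2*t)*sin(t).
Apply the initial conditions: x(0) = C1 = 5 and x'(0) = C2 + 2*C1 = 4. Solving gives C1 = 5, C2 = -6.

x = -6*exp(2*t)*sin(t) + 5*cos(t)*exp(2*t)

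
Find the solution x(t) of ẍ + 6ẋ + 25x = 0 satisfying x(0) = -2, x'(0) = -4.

x = -2*cos(4*t)*exp(-3*t) - 5*exp(-3*t)*sin(4*t)/2

Characteristic equation r² + 6r + 25 = 0 has discriminant (6)² - 4·(25) = -64 < 0, so r = -3 ± 4i.
Hence x_h = C1*cos(4*t)*exp(-3*t) + C2*exp(-3*t)*sin(4*t).
Apply the initial conditions: x(0) = C1 = -2 and x'(0) = -3*C1 + 4*C2 = -4. Solving gives C1 = -2, C2 = -5/2.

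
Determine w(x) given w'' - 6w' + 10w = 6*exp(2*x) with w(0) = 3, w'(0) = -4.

Characteristic equation r² - 6r + 10 = 0 has discriminant (-6)² - 4·(10) = -4 < 0, so r = 3 ± i.
Hence w_h = C1*cos(x)*exp(3*x) + C2*exp(3*x)*sin(x).
Try w_p = A*exp(2*x). Substituting into the equation and dividing by exp(2*x) gives A = 3, so w_p = 3*exp(2*x).
General solution: w = 3*exp(2*x) + C1*cos(x)*exp(3*x) + C2*exp(3*x)*sin(x).
Apply the initial conditions: w(0) = 3 + C1 = 3 and w'(0) = 6 + C2 + 3*C1 = -4. Solving gives C1 = 0, C2 = -10.

w = 3*exp(2*x) - 10*exp(3*x)*sin(x)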